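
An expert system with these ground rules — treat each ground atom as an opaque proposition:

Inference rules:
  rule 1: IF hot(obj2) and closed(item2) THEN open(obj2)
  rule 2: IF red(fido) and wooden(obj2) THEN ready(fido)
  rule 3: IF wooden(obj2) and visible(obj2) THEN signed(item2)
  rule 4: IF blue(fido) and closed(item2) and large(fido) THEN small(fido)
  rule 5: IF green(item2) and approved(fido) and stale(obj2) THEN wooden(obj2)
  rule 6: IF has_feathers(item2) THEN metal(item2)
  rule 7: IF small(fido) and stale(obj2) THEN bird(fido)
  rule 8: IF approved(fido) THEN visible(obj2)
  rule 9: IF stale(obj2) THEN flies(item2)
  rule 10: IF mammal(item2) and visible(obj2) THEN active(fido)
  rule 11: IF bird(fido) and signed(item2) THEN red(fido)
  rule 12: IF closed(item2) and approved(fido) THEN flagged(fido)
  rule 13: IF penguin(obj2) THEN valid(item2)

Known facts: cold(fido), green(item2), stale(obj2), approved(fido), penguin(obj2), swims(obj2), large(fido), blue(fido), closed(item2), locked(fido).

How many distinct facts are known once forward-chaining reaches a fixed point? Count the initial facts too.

20

[1] rule 4 [IF blue(fido) and closed(item2) and large(fido) THEN small(fido)]; rule 5 [IF green(item2) and approved(fido) and stale(obj2) THEN wooden(obj2)]; rule 8 [IF approved(fido) THEN visible(obj2)]; rule 9 [IF stale(obj2) THEN flies(item2)]; rule 12 [IF closed(item2) and approved(fido) THEN flagged(fido)]; rule 13 [IF penguin(obj2) THEN valid(item2)]. ⇒ new: small(fido), wooden(obj2), visible(obj2), flies(item2), flagged(fido), valid(item2).
[2] rule 3 [IF wooden(obj2) and visible(obj2) THEN signed(item2)]; rule 7 [IF small(fido) and stale(obj2) THEN bird(fido)]. ⇒ new: signed(item2), bird(fido).
[3] rule 11 [IF bird(fido) and signed(item2) THEN red(fido)]. ⇒ new: red(fido).
[4] rule 2 [IF red(fido) and wooden(obj2) THEN ready(fido)]. ⇒ new: ready(fido).
Closure: {approved(fido), bird(fido), blue(fido), closed(item2), cold(fido), flagged(fido), flies(item2), green(item2), large(fido), locked(fido), penguin(obj2), ready(fido), red(fido), signed(item2), small(fido), stale(obj2), swims(obj2), valid(item2), visible(obj2), wooden(obj2)} — 20 facts.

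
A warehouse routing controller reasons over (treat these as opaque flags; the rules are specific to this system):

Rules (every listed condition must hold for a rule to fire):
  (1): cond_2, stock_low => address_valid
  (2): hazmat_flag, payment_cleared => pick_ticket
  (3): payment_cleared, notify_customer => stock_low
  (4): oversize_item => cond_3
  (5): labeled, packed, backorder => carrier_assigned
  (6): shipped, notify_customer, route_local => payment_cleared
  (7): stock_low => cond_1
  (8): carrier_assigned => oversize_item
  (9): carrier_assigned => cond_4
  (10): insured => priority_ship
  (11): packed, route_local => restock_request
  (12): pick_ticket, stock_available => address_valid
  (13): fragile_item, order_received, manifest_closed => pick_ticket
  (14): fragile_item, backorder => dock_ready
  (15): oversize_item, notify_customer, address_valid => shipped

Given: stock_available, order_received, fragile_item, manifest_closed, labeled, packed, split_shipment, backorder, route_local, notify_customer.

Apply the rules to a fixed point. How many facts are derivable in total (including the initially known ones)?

Round 1 fires (5), (11), (13), (14), giving carrier_assigned, restock_request, pick_ticket, dock_ready.
Round 2 fires (8), (9), (12), giving oversize_item, cond_4, address_valid.
Round 3 fires (4), (15), giving cond_3, shipped.
Round 4 fires (6), giving payment_cleared.
Round 5 fires (3), giving stock_low.
Round 6 fires (7), giving cond_1.
Closure: {address_valid, backorder, carrier_assigned, cond_1, cond_3, cond_4, dock_ready, fragile_item, labeled, manifest_closed, notify_customer, order_received, oversize_item, packed, payment_cleared, pick_ticket, restock_request, route_local, shipped, split_shipment, stock_available, stock_low} — 22 facts.

22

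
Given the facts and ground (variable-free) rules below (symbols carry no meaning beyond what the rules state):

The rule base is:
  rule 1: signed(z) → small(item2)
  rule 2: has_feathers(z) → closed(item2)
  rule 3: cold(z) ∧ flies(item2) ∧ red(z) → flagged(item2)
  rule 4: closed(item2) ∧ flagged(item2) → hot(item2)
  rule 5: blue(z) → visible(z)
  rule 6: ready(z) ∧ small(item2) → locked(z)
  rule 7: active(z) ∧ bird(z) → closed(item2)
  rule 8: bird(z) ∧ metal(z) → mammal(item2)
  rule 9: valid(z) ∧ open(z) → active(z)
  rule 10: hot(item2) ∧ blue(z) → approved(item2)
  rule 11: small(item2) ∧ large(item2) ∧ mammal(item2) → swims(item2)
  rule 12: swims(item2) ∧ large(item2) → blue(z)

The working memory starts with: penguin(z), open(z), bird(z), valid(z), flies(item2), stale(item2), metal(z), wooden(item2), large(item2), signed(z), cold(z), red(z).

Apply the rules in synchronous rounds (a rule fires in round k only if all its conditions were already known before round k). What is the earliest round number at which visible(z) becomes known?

4

[1] rule 1 [signed(z) → small(item2)]; rule 3 [cold(z) ∧ flies(item2) ∧ red(z) → flagged(item2)]; rule 8 [bird(z) ∧ metal(z) → mammal(item2)]; rule 9 [valid(z) ∧ open(z) → active(z)]. ⇒ new: small(item2), flagged(item2), mammal(item2), active(z).
[2] rule 7 [active(z) ∧ bird(z) → closed(item2)]; rule 11 [small(item2) ∧ large(item2) ∧ mammal(item2) → swims(item2)]. ⇒ new: closed(item2), swims(item2).
[3] rule 4 [closed(item2) ∧ flagged(item2) → hot(item2)]; rule 12 [swims(item2) ∧ large(item2) → blue(z)]. ⇒ new: hot(item2), blue(z).
[4] rule 5 [blue(z) → visible(z)]; rule 10 [hot(item2) ∧ blue(z) → approved(item2)]. ⇒ new: visible(z), approved(item2).
visible(z) first appears in round 4.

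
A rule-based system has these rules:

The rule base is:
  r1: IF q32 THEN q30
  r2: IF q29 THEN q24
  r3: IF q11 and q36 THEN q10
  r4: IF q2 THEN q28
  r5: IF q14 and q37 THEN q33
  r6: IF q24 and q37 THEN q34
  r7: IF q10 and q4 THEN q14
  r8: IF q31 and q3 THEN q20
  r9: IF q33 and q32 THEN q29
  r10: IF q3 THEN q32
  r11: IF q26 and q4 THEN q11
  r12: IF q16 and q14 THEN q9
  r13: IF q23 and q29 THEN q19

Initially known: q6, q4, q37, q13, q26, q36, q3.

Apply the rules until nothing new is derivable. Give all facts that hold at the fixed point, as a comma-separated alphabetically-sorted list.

Round 1: r10 [IF q3 THEN q32]; r11 [IF q26 and q4 THEN q11]. Adds q32, q11.
Round 2: r1 [IF q32 THEN q30]; r3 [IF q11 and q36 THEN q10]. Adds q30, q10.
Round 3: r7 [IF q10 and q4 THEN q14]. Adds q14.
Round 4: r5 [IF q14 and q37 THEN q33]. Adds q33.
Round 5: r9 [IF q33 and q32 THEN q29]. Adds q29.
Round 6: r2 [IF q29 THEN q24]. Adds q24.
Round 7: r6 [IF q24 and q37 THEN q34]. Adds q34.

q10, q11, q13, q14, q24, q26, q29, q3, q30, q32, q33, q34, q36, q37, q4, q6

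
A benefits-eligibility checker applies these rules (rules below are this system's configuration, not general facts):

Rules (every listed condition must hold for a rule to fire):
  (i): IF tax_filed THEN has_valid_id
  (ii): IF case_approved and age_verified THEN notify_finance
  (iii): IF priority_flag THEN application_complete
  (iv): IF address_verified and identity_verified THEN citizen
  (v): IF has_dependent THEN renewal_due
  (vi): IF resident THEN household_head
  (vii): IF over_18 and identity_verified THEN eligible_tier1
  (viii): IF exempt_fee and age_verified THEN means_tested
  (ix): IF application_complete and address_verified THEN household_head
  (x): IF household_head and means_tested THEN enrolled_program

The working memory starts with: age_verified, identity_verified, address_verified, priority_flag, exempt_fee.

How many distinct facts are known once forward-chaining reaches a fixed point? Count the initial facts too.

[1] (iii) [IF priority_flag THEN application_complete]; (iv) [IF address_verified and identity_verified THEN citizen]; (viii) [IF exempt_fee and age_verified THEN means_tested]. ⇒ new: application_complete, citizen, means_tested.
[2] (ix) [IF application_complete and address_verified THEN household_head]. ⇒ new: household_head.
[3] (x) [IF household_head and means_tested THEN enrolled_program]. ⇒ new: enrolled_program.
Closure: {address_verified, age_verified, application_complete, citizen, enrolled_program, exempt_fee, household_head, identity_verified, means_tested, priority_flag} — 10 facts.

10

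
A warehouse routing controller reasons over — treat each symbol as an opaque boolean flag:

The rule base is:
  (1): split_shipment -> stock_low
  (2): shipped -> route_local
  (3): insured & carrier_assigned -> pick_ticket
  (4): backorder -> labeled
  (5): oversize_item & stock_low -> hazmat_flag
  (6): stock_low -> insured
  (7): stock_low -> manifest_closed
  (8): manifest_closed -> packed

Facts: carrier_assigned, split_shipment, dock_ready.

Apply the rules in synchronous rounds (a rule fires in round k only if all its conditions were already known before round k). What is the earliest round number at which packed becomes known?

Round 1 fires (1), giving stock_low.
Round 2 fires (6), (7), giving insured, manifest_closed.
Round 3 fires (3), (8), giving pick_ticket, packed.
packed first appears in round 3.

3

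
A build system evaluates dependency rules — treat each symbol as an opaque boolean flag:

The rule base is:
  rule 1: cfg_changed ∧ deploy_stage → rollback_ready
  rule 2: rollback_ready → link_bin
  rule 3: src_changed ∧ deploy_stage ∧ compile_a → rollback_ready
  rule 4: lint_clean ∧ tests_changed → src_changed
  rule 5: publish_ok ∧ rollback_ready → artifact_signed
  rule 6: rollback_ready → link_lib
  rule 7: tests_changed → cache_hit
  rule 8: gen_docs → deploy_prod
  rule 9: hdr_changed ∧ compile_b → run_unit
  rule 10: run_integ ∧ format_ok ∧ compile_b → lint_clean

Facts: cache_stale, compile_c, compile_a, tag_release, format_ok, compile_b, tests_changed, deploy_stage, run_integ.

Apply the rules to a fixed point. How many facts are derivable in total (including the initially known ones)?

[1] rule 7 [tests_changed → cache_hit]; rule 10 [run_integ ∧ format_ok ∧ compile_b → lint_clean]. ⇒ new: cache_hit, lint_clean.
[2] rule 4 [lint_clean ∧ tests_changed → src_changed]. ⇒ new: src_changed.
[3] rule 3 [src_changed ∧ deploy_stage ∧ compile_a → rollback_ready]. ⇒ new: rollback_ready.
[4] rule 2 [rollback_ready → link_bin]; rule 6 [rollback_ready → link_lib]. ⇒ new: link_bin, link_lib.
Closure: {cache_hit, cache_stale, compile_a, compile_b, compile_c, deploy_stage, format_ok, link_bin, link_lib, lint_clean, rollback_ready, run_integ, src_changed, tag_release, tests_changed} — 15 facts.

15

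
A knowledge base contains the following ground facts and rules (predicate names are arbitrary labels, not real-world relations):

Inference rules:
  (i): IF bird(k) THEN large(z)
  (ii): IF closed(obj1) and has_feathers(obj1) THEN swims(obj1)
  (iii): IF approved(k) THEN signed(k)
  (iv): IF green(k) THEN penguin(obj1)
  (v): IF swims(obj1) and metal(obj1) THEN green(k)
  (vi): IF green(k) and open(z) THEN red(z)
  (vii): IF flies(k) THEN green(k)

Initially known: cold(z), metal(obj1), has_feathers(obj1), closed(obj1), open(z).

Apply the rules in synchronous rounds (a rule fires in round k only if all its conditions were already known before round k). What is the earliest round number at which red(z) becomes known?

3

Round 1 — (ii), derive swims(obj1).
Round 2 — (v), derive green(k).
Round 3 — (iv), (vi), derive penguin(obj1), red(z).
red(z) first appears in round 3.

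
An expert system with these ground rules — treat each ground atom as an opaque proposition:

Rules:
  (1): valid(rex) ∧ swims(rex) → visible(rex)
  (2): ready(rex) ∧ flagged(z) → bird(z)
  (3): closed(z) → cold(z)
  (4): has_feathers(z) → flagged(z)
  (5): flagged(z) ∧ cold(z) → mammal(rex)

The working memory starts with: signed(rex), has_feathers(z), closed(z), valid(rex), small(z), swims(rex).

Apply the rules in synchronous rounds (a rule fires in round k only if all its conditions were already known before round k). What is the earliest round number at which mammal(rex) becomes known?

2

Round 1 — (1), (3), (4), derive visible(rex), cold(z), flagged(z).
Round 2 — (5), derive mammal(rex).
mammal(rex) first appears in round 2.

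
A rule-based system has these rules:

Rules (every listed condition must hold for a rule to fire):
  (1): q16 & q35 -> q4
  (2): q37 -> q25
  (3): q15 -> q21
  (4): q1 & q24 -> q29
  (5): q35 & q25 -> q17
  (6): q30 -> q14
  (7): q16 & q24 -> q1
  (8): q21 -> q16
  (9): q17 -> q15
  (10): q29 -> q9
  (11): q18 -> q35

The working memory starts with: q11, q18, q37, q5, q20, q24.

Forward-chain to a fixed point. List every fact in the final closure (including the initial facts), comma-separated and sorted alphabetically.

Round 1 fires (2), (11), giving q25, q35.
Round 2 fires (5), giving q17.
Round 3 fires (9), giving q15.
Round 4 fires (3), giving q21.
Round 5 fires (8), giving q16.
Round 6 fires (1), (7), giving q4, q1.
Round 7 fires (4), giving q29.
Round 8 fires (10), giving q9.

q1, q11, q15, q16, q17, q18, q20, q21, q24, q25, q29, q35, q37, q4, q5, q9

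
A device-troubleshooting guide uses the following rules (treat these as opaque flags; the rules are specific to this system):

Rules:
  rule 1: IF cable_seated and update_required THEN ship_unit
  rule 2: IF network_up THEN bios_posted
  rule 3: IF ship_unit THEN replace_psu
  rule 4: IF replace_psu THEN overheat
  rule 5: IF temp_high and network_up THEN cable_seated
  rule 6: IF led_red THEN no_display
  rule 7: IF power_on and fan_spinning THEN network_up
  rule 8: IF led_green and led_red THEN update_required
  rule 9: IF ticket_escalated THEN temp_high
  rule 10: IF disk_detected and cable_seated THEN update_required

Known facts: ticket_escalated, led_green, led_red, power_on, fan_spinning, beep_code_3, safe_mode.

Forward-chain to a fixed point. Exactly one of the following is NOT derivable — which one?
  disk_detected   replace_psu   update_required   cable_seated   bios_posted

Round 1 — rule 6, rule 7, rule 8, rule 9, derive no_display, network_up, update_required, temp_high.
Round 2 — rule 2, rule 5, derive bios_posted, cable_seated.
Round 3 — rule 1, derive ship_unit.
Round 4 — rule 3, derive replace_psu.
Round 5 — rule 4, derive overheat.
Derived: replace_psu (round 4), cable_seated (round 2), bios_posted (round 2), update_required (round 1). disk_detected never appears in any round.

disk_detected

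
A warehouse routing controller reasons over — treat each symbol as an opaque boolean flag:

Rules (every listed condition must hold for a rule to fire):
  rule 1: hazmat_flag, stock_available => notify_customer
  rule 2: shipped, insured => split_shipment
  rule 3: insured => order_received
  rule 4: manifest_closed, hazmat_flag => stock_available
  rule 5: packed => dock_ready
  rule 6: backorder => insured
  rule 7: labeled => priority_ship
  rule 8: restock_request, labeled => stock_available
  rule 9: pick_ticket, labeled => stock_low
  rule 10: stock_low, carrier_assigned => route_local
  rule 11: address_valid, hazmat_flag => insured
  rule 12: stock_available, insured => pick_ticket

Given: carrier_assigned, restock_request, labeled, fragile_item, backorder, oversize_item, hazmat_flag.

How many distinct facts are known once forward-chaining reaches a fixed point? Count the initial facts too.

15

[1] rule 6 [backorder => insured]; rule 7 [labeled => priority_ship]; rule 8 [restock_request, labeled => stock_available]. ⇒ new: insured, priority_ship, stock_available.
[2] rule 1 [hazmat_flag, stock_available => notify_customer]; rule 3 [insured => order_received]; rule 12 [stock_available, insured => pick_ticket]. ⇒ new: notify_customer, order_received, pick_ticket.
[3] rule 9 [pick_ticket, labeled => stock_low]. ⇒ new: stock_low.
[4] rule 10 [stock_low, carrier_assigned => route_local]. ⇒ new: route_local.
Closure: {backorder, carrier_assigned, fragile_item, hazmat_flag, insured, labeled, notify_customer, order_received, oversize_item, pick_ticket, priority_ship, restock_request, route_local, stock_available, stock_low} — 15 facts.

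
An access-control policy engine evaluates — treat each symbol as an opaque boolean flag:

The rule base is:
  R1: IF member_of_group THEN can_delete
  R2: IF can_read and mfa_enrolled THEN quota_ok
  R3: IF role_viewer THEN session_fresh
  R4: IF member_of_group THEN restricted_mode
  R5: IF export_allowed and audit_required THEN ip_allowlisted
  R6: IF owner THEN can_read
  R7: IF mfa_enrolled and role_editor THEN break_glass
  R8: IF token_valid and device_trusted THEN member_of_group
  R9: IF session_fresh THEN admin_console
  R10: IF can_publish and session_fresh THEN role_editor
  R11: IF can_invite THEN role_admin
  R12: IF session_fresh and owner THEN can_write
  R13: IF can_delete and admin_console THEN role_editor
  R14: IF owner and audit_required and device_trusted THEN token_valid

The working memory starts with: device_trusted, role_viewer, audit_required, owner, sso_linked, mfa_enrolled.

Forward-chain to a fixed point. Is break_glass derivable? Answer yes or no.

Round 1 fires R3, R6, R14, giving session_fresh, can_read, token_valid.
Round 2 fires R2, R8, R9, R12, giving quota_ok, member_of_group, admin_console, can_write.
Round 3 fires R1, R4, giving can_delete, restricted_mode.
Round 4 fires R13, giving role_editor.
Round 5 fires R7, giving break_glass.
break_glass appears in round 5, so it is derivable.

yes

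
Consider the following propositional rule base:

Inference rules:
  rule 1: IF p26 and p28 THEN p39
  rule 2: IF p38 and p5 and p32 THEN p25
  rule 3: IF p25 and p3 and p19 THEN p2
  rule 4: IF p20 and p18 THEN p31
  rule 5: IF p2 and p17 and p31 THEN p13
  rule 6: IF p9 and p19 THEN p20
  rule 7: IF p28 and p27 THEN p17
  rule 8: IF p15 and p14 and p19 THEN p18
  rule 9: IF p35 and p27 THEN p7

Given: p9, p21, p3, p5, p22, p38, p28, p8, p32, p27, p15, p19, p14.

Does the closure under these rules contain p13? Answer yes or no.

Round 1 — rule 2, rule 6, rule 7, rule 8, derive p25, p20, p17, p18.
Round 2 — rule 3, rule 4, derive p2, p31.
Round 3 — rule 5, derive p13.
p13 appears in round 3, so it is derivable.

yes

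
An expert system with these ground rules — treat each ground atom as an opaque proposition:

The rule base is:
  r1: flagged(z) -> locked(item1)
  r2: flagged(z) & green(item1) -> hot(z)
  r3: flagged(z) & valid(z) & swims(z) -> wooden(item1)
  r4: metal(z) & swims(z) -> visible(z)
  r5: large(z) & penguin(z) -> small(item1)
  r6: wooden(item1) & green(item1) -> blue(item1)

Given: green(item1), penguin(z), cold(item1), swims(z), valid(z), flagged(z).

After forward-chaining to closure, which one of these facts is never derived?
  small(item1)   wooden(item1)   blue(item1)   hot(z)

Round 1 fires r1, r2, r3, giving locked(item1), hot(z), wooden(item1).
Round 2 fires r6, giving blue(item1).
Derived: wooden(item1) (round 1), hot(z) (round 1), blue(item1) (round 2). small(item1) never appears in any round.

small(item1)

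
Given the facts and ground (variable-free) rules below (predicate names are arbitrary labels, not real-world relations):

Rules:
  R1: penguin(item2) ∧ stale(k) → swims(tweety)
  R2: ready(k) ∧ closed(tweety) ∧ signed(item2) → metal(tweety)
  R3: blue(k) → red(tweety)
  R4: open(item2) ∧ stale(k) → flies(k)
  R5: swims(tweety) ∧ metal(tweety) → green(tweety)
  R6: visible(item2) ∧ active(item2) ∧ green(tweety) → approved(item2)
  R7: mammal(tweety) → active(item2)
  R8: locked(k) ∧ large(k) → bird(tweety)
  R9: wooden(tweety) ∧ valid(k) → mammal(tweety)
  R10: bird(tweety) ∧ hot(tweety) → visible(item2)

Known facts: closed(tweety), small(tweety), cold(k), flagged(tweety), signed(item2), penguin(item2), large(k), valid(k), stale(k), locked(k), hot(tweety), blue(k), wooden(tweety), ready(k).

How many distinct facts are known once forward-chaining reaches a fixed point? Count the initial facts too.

23

[1] R1 [penguin(item2) ∧ stale(k) → swims(tweety)]; R2 [ready(k) ∧ closed(tweety) ∧ signed(item2) → metal(tweety)]; R3 [blue(k) → red(tweety)]; R8 [locked(k) ∧ large(k) → bird(tweety)]; R9 [wooden(tweety) ∧ valid(k) → mammal(tweety)]. ⇒ new: swims(tweety), metal(tweety), red(tweety), bird(tweety), mammal(tweety).
[2] R5 [swims(tweety) ∧ metal(tweety) → green(tweety)]; R7 [mammal(tweety) → active(item2)]; R10 [bird(tweety) ∧ hot(tweety) → visible(item2)]. ⇒ new: green(tweety), active(item2), visible(item2).
[3] R6 [visible(item2) ∧ active(item2) ∧ green(tweety) → approved(item2)]. ⇒ new: approved(item2).
Closure: {active(item2), approved(item2), bird(tweety), blue(k), closed(tweety), cold(k), flagged(tweety), green(tweety), hot(tweety), large(k), locked(k), mammal(tweety), metal(tweety), penguin(item2), ready(k), red(tweety), signed(item2), small(tweety), stale(k), swims(tweety), valid(k), visible(item2), wooden(tweety)} — 23 facts.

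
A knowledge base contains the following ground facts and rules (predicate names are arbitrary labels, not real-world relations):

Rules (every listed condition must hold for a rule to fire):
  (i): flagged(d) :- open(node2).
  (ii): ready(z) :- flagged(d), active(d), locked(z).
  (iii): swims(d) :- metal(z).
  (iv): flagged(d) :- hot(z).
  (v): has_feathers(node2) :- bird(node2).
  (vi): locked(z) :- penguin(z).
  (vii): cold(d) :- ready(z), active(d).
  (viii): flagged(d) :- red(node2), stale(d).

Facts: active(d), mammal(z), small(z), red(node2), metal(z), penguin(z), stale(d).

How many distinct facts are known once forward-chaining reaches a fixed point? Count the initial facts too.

[1] (iii) [swims(d) :- metal(z).]; (vi) [locked(z) :- penguin(z).]; (viii) [flagged(d) :- red(node2), stale(d).]. ⇒ new: swims(d), locked(z), flagged(d).
[2] (ii) [ready(z) :- flagged(d), active(d), locked(z).]. ⇒ new: ready(z).
[3] (vii) [cold(d) :- ready(z), active(d).]. ⇒ new: cold(d).
Closure: {active(d), cold(d), flagged(d), locked(z), mammal(z), metal(z), penguin(z), ready(z), red(node2), small(z), stale(d), swims(d)} — 12 facts.

12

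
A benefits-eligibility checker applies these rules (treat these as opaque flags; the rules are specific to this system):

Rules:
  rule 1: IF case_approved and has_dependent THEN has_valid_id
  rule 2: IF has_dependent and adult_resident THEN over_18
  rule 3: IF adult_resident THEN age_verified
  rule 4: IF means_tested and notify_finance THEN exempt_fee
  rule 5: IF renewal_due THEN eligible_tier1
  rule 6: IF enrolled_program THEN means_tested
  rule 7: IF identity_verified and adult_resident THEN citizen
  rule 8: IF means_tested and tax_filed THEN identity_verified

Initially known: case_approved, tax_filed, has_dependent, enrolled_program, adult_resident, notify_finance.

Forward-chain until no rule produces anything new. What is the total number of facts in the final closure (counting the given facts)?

13

[1] rule 1 [IF case_approved and has_dependent THEN has_valid_id]; rule 2 [IF has_dependent and adult_resident THEN over_18]; rule 3 [IF adult_resident THEN age_verified]; rule 6 [IF enrolled_program THEN means_tested]. ⇒ new: has_valid_id, over_18, age_verified, means_tested.
[2] rule 4 [IF means_tested and notify_finance THEN exempt_fee]; rule 8 [IF means_tested and tax_filed THEN identity_verified]. ⇒ new: exempt_fee, identity_verified.
[3] rule 7 [IF identity_verified and adult_resident THEN citizen]. ⇒ new: citizen.
Closure: {adult_resident, age_verified, case_approved, citizen, enrolled_program, exempt_fee, has_dependent, has_valid_id, identity_verified, means_tested, notify_finance, over_18, tax_filed} — 13 facts.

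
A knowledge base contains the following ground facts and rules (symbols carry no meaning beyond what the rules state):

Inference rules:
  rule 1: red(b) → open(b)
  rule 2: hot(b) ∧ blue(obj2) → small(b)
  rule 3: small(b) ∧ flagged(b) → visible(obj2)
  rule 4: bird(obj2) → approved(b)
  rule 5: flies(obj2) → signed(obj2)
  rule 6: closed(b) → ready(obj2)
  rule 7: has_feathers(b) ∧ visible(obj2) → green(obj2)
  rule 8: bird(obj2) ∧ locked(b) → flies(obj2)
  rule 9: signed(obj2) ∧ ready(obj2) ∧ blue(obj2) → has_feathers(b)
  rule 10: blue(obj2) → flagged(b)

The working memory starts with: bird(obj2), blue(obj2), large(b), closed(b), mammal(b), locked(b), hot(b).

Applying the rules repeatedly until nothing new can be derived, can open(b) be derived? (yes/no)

[1] rule 2 [hot(b) ∧ blue(obj2) → small(b)]; rule 4 [bird(obj2) → approved(b)]; rule 6 [closed(b) → ready(obj2)]; rule 8 [bird(obj2) ∧ locked(b) → flies(obj2)]; rule 10 [blue(obj2) → flagged(b)]. ⇒ new: small(b), approved(b), ready(obj2), flies(obj2), flagged(b).
[2] rule 3 [small(b) ∧ flagged(b) → visible(obj2)]; rule 5 [flies(obj2) → signed(obj2)]. ⇒ new: visible(obj2), signed(obj2).
[3] rule 9 [signed(obj2) ∧ ready(obj2) ∧ blue(obj2) → has_feathers(b)]. ⇒ new: has_feathers(b).
[4] rule 7 [has_feathers(b) ∧ visible(obj2) → green(obj2)]. ⇒ new: green(obj2).
Fixed point reached. open(b) is concluded only by rule 1; rule 1 needs red(b) (never derived).

no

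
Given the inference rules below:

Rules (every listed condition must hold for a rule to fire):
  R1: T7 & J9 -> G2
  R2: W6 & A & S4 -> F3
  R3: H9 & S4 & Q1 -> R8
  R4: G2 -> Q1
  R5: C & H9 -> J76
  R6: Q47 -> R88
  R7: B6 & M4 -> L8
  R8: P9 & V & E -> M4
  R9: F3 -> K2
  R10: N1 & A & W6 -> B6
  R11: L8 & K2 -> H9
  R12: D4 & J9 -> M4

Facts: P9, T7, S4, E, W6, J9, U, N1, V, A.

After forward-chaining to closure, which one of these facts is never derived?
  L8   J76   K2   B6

Round 1: R1 [T7 & J9 -> G2]; R2 [W6 & A & S4 -> F3]; R8 [P9 & V & E -> M4]; R10 [N1 & A & W6 -> B6]. Adds G2, F3, M4, B6.
Round 2: R4 [G2 -> Q1]; R7 [B6 & M4 -> L8]; R9 [F3 -> K2]. Adds Q1, L8, K2.
Round 3: R11 [L8 & K2 -> H9]. Adds H9.
Round 4: R3 [H9 & S4 & Q1 -> R8]. Adds R8.
Derived: B6 (round 1), L8 (round 2), K2 (round 2). J76 never appears in any round.

J76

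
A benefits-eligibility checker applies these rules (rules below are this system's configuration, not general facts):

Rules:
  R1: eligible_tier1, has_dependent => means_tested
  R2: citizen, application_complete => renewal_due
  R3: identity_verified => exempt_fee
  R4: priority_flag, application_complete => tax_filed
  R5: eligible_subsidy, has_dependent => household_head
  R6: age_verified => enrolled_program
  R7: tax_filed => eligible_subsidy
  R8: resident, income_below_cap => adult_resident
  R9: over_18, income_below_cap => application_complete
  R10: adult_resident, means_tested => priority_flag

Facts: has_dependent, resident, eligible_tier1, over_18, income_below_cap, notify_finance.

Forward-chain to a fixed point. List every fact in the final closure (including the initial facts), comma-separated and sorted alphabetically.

adult_resident, application_complete, eligible_subsidy, eligible_tier1, has_dependent, household_head, income_below_cap, means_tested, notify_finance, over_18, priority_flag, resident, tax_filed

Round 1: R1 [eligible_tier1, has_dependent => means_tested]; R8 [resident, income_below_cap => adult_resident]; R9 [over_18, income_below_cap => application_complete]. New: means_tested, adult_resident, application_complete.
Round 2: R10 [adult_resident, means_tested => priority_flag]. New: priority_flag.
Round 3: R4 [priority_flag, application_complete => tax_filed]. New: tax_filed.
Round 4: R7 [tax_filed => eligible_subsidy]. New: eligible_subsidy.
Round 5: R5 [eligible_subsidy, has_dependent => household_head]. New: household_head.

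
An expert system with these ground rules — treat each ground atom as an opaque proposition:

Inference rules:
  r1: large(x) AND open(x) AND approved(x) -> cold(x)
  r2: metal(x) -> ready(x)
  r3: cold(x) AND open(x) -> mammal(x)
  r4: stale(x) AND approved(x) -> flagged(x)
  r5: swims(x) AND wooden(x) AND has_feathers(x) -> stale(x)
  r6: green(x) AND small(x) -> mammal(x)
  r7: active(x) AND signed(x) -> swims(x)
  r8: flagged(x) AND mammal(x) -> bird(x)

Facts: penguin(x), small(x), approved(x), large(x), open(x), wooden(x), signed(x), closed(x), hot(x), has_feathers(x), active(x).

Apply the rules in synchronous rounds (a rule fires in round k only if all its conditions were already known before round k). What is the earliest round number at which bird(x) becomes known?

Round 1 fires r1, r7, giving cold(x), swims(x).
Round 2 fires r3, r5, giving mammal(x), stale(x).
Round 3 fires r4, giving flagged(x).
Round 4 fires r8, giving bird(x).
bird(x) first appears in round 4.

4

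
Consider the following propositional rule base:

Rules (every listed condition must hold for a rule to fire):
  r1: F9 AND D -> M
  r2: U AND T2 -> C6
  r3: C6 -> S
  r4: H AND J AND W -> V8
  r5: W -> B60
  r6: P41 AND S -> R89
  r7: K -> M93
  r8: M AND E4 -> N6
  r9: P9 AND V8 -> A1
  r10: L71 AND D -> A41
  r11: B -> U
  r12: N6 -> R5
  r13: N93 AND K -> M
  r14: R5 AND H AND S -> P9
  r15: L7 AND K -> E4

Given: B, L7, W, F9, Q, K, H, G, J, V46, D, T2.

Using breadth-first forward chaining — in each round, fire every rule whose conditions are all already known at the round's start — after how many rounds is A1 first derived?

Round 1: r1 [F9 AND D -> M]; r4 [H AND J AND W -> V8]; r5 [W -> B60]; r7 [K -> M93]; r11 [B -> U]; r15 [L7 AND K -> E4]. Adds M, V8, B60, M93, U, E4.
Round 2: r2 [U AND T2 -> C6]; r8 [M AND E4 -> N6]. Adds C6, N6.
Round 3: r3 [C6 -> S]; r12 [N6 -> R5]. Adds S, R5.
Round 4: r14 [R5 AND H AND S -> P9]. Adds P9.
Round 5: r9 [P9 AND V8 -> A1]. Adds A1.
A1 first appears in round 5.

5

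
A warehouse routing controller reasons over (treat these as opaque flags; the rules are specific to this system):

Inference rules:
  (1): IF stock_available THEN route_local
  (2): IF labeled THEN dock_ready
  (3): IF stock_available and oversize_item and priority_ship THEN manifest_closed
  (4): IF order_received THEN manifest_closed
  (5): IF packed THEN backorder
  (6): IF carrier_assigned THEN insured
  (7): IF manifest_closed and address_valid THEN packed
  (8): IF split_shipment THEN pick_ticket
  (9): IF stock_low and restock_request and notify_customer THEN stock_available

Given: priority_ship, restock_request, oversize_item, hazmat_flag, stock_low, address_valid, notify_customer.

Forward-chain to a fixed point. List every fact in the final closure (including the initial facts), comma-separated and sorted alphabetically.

Round 1: (9) [IF stock_low and restock_request and notify_customer THEN stock_available]. Adds stock_available.
Round 2: (1) [IF stock_available THEN route_local]; (3) [IF stock_available and oversize_item and priority_ship THEN manifest_closed]. Adds route_local, manifest_closed.
Round 3: (7) [IF manifest_closed and address_valid THEN packed]. Adds packed.
Round 4: (5) [IF packed THEN backorder]. Adds backorder.

address_valid, backorder, hazmat_flag, manifest_closed, notify_customer, oversize_item, packed, priority_ship, restock_request, route_local, stock_available, stock_low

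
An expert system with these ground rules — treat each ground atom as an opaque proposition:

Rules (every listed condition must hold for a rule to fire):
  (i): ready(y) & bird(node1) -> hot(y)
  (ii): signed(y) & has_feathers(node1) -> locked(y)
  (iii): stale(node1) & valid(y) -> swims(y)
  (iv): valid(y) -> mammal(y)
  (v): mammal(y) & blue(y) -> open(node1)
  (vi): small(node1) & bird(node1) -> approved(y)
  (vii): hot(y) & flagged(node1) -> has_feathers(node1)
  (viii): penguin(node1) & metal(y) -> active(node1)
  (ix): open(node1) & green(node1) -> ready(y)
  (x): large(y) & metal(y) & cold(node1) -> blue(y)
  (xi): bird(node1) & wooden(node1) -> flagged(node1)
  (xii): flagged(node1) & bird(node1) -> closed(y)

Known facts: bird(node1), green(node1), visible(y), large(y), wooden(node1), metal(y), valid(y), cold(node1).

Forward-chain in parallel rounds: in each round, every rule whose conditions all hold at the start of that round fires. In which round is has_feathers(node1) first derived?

[1] (iv) [valid(y) -> mammal(y)]; (x) [large(y) & metal(y) & cold(node1) -> blue(y)]; (xi) [bird(node1) & wooden(node1) -> flagged(node1)]. ⇒ new: mammal(y), blue(y), flagged(node1).
[2] (v) [mammal(y) & blue(y) -> open(node1)]; (xii) [flagged(node1) & bird(node1) -> closed(y)]. ⇒ new: open(node1), closed(y).
[3] (ix) [open(node1) & green(node1) -> ready(y)]. ⇒ new: ready(y).
[4] (i) [ready(y) & bird(node1) -> hot(y)]. ⇒ new: hot(y).
[5] (vii) [hot(y) & flagged(node1) -> has_feathers(node1)]. ⇒ new: has_feathers(node1).
has_feathers(node1) first appears in round 5.

5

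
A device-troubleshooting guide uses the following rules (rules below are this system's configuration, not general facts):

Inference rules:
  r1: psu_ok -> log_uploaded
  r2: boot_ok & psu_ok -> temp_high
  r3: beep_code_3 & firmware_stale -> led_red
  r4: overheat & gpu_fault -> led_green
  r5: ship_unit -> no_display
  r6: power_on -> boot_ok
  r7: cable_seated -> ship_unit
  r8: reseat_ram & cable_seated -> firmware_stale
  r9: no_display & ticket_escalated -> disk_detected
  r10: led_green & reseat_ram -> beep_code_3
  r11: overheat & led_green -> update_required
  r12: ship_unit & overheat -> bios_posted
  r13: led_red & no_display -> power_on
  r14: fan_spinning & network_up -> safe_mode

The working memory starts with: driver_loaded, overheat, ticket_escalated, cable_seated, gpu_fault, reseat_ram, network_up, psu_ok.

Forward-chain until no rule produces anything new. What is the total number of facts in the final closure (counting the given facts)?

Round 1 — r1, r4, r7, r8, derive log_uploaded, led_green, ship_unit, firmware_stale.
Round 2 — r5, r10, r11, r12, derive no_display, beep_code_3, update_required, bios_posted.
Round 3 — r3, r9, derive led_red, disk_detected.
Round 4 — r13, derive power_on.
Round 5 — r6, derive boot_ok.
Round 6 — r2, derive temp_high.
Closure: {beep_code_3, bios_posted, boot_ok, cable_seated, disk_detected, driver_loaded, firmware_stale, gpu_fault, led_green, led_red, log_uploaded, network_up, no_display, overheat, power_on, psu_ok, reseat_ram, ship_unit, temp_high, ticket_escalated, update_required} — 21 facts.

21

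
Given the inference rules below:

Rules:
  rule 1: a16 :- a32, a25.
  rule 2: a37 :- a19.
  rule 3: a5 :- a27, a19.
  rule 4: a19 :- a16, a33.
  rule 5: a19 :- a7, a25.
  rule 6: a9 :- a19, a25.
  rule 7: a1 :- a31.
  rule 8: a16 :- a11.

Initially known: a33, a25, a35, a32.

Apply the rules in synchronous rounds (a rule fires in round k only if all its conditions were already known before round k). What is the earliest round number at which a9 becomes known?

Round 1 fires rule 1, giving a16.
Round 2 fires rule 4, giving a19.
Round 3 fires rule 2, rule 6, giving a37, a9.
a9 first appears in round 3.

3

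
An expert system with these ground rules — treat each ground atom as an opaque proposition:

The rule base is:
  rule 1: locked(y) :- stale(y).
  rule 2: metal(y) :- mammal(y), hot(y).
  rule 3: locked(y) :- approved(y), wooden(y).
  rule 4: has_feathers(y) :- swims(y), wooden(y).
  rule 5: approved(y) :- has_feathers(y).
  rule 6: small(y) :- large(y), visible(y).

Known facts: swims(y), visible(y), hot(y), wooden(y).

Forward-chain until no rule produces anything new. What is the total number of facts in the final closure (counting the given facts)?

Round 1: rule 4 [has_feathers(y) :- swims(y), wooden(y).]. Adds has_feathers(y).
Round 2: rule 5 [approved(y) :- has_feathers(y).]. Adds approved(y).
Round 3: rule 3 [locked(y) :- approved(y), wooden(y).]. Adds locked(y).
Closure: {approved(y), has_feathers(y), hot(y), locked(y), swims(y), visible(y), wooden(y)} — 7 facts.

7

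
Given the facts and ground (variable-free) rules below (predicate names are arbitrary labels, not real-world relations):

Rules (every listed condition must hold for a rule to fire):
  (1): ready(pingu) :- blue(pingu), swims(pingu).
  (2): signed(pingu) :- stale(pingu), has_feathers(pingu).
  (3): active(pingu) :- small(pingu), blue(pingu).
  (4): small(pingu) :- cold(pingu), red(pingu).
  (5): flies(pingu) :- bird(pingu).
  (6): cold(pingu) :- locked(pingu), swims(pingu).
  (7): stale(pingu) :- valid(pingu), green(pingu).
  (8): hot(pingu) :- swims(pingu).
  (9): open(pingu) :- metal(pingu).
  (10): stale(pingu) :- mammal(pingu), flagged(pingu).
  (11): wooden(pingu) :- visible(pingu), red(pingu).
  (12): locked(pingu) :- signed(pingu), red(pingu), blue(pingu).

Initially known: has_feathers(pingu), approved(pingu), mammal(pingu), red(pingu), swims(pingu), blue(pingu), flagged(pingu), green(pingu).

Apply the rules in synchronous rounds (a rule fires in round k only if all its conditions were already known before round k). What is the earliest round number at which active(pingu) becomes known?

Round 1 — (1), (8), (10), derive ready(pingu), hot(pingu), stale(pingu).
Round 2 — (2), derive signed(pingu).
Round 3 — (12), derive locked(pingu).
Round 4 — (6), derive cold(pingu).
Round 5 — (4), derive small(pingu).
Round 6 — (3), derive active(pingu).
active(pingu) first appears in round 6.

6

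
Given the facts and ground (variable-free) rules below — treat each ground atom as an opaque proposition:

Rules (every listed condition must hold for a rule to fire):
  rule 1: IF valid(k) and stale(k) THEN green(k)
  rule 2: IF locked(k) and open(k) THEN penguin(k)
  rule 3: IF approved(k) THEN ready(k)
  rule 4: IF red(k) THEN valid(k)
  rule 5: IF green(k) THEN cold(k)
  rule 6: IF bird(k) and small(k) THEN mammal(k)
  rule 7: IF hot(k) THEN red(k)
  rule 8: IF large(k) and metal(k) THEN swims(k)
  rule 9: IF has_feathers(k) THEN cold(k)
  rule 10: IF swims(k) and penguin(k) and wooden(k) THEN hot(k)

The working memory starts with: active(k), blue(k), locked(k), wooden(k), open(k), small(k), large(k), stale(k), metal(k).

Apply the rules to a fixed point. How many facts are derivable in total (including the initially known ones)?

[1] rule 2 [IF locked(k) and open(k) THEN penguin(k)]; rule 8 [IF large(k) and metal(k) THEN swims(k)]. ⇒ new: penguin(k), swims(k).
[2] rule 10 [IF swims(k) and penguin(k) and wooden(k) THEN hot(k)]. ⇒ new: hot(k).
[3] rule 7 [IF hot(k) THEN red(k)]. ⇒ new: red(k).
[4] rule 4 [IF red(k) THEN valid(k)]. ⇒ new: valid(k).
[5] rule 1 [IF valid(k) and stale(k) THEN green(k)]. ⇒ new: green(k).
[6] rule 5 [IF green(k) THEN cold(k)]. ⇒ new: cold(k).
Closure: {active(k), blue(k), cold(k), green(k), hot(k), large(k), locked(k), metal(k), open(k), penguin(k), red(k), small(k), stale(k), swims(k), valid(k), wooden(k)} — 16 facts.

16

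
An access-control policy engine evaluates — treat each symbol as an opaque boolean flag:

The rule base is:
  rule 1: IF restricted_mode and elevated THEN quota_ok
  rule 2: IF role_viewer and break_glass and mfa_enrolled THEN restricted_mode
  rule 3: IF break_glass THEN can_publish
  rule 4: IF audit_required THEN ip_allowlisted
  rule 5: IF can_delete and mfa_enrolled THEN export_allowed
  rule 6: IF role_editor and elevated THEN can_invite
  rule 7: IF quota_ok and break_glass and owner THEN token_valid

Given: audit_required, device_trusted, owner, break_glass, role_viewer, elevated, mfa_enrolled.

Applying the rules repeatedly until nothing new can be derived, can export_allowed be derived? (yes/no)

no

Round 1 fires rule 2, rule 3, rule 4, giving restricted_mode, can_publish, ip_allowlisted.
Round 2 fires rule 1, giving quota_ok.
Round 3 fires rule 7, giving token_valid.
Fixed point reached. export_allowed is concluded only by rule 5; rule 5 needs can_delete (never derived).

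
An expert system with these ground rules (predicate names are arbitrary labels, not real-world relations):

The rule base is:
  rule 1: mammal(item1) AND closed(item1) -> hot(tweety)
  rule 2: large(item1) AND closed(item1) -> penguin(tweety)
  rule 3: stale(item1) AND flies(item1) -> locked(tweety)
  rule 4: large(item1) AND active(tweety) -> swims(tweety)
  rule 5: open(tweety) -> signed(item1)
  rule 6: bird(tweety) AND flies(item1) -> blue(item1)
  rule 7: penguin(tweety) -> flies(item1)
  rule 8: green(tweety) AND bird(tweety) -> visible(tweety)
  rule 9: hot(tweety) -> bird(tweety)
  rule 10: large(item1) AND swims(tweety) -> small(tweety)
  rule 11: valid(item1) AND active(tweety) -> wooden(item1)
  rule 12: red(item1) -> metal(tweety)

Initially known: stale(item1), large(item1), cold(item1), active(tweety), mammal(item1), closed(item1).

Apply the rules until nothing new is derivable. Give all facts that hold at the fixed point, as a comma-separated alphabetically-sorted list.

Round 1 fires rule 1, rule 2, rule 4, giving hot(tweety), penguin(tweety), swims(tweety).
Round 2 fires rule 7, rule 9, rule 10, giving flies(item1), bird(tweety), small(tweety).
Round 3 fires rule 3, rule 6, giving locked(tweety), blue(item1).

active(tweety), bird(tweety), blue(item1), closed(item1), cold(item1), flies(item1), hot(tweety), large(item1), locked(tweety), mammal(item1), penguin(tweety), small(tweety), stale(item1), swims(tweety)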